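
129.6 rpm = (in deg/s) 777.6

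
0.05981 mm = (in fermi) 5.981e+10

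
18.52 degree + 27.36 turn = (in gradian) 1.096e+04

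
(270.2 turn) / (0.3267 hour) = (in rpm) 13.78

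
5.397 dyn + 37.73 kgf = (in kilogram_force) 37.73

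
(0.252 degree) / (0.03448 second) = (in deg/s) 7.309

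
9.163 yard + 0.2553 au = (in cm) 3.819e+12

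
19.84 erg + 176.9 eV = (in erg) 19.84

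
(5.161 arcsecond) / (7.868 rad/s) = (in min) 5.3e-08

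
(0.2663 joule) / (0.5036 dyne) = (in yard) 5.783e+04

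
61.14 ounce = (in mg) 1.733e+06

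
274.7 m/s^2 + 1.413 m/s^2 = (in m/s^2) 276.1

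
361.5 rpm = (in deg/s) 2169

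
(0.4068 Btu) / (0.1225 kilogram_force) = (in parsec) 1.158e-14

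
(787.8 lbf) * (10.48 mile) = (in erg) 5.91e+14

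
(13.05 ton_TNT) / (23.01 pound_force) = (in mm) 5.335e+11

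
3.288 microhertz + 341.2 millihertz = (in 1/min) 20.47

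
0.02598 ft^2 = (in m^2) 0.002414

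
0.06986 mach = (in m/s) 23.79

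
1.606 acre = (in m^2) 6499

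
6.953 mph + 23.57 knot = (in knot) 29.61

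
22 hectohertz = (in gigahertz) 2.2e-06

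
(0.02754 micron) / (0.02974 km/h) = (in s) 3.334e-06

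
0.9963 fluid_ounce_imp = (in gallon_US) 0.007478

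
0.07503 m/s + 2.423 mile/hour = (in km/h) 4.17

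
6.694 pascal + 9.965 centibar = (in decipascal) 9.972e+04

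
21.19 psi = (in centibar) 146.1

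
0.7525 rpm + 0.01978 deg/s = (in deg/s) 4.535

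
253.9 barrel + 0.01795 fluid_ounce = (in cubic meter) 40.37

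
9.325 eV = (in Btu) 1.416e-21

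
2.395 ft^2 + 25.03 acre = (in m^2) 1.013e+05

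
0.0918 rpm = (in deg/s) 0.5508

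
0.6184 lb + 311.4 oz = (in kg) 9.109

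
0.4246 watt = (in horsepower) 0.0005694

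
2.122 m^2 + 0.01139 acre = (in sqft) 519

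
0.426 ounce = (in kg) 0.01208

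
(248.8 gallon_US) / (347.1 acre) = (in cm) 6.705e-05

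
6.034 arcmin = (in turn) 0.0002794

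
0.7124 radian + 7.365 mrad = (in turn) 0.1146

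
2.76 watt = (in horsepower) 0.003701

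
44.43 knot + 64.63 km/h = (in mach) 0.1199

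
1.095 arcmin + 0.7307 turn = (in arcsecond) 9.471e+05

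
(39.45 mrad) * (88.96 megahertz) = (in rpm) 3.351e+07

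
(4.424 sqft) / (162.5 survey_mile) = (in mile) 9.765e-10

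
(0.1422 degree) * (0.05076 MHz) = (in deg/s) 7218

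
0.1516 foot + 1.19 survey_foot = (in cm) 40.89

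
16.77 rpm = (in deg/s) 100.6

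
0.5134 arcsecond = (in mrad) 0.002489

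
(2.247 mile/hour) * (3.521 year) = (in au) 0.0007456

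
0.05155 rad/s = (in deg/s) 2.954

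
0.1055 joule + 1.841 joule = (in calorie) 0.4652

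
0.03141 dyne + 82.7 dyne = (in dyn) 82.73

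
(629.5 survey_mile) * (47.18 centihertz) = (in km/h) 1.721e+06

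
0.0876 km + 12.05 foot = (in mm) 9.127e+04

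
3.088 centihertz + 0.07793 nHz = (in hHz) 0.0003088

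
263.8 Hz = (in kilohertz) 0.2638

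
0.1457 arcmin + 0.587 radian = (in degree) 33.64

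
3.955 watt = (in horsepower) 0.005304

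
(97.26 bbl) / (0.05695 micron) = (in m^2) 2.715e+08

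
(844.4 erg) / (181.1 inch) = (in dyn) 1.836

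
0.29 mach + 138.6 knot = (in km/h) 612.2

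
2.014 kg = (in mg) 2.014e+06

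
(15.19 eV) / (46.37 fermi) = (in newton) 5.248e-05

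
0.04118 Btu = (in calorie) 10.38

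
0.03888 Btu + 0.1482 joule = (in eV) 2.57e+20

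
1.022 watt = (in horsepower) 0.001371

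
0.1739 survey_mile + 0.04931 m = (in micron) 2.799e+08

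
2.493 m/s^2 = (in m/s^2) 2.493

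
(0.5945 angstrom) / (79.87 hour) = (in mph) 4.625e-16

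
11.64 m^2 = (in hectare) 0.001164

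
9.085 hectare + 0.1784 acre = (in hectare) 9.157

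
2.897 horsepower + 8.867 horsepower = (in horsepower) 11.76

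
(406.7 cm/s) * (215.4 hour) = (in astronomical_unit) 2.108e-05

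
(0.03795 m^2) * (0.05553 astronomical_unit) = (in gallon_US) 8.328e+10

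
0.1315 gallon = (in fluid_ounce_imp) 17.52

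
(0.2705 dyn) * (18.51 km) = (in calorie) 0.01197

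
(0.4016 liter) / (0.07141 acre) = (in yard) 1.52e-06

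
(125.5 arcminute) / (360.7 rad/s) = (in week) 1.673e-10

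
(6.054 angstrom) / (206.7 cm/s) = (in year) 9.287e-18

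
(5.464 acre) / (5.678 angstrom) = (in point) 1.104e+17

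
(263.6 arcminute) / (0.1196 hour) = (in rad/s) 0.0001781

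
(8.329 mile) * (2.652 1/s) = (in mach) 104.4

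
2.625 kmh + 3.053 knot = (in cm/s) 230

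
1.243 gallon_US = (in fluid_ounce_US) 159.1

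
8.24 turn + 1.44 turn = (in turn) 9.68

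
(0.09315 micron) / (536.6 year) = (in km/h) 1.982e-17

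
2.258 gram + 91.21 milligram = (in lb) 0.005179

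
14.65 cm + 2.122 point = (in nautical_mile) 7.951e-05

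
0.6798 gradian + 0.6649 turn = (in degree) 240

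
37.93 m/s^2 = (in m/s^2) 37.93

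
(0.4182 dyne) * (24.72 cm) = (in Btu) 9.798e-10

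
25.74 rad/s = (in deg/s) 1475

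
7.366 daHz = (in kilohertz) 0.07366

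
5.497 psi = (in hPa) 379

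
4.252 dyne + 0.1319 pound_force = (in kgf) 0.05983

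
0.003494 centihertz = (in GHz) 3.494e-14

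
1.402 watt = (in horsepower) 0.00188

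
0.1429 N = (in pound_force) 0.03213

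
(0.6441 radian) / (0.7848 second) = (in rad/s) 0.8207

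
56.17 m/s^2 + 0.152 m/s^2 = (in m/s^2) 56.32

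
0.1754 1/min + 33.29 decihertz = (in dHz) 33.32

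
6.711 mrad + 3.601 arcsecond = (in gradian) 0.4283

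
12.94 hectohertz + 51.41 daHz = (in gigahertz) 1.808e-06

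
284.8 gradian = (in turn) 0.712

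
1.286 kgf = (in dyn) 1.261e+06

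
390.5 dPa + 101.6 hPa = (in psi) 1.479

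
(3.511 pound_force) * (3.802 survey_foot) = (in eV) 1.13e+20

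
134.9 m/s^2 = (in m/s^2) 134.9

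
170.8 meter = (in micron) 1.708e+08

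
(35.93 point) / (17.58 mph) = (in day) 1.867e-08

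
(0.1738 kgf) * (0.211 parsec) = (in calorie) 2.652e+15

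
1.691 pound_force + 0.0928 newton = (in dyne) 7.615e+05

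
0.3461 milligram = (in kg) 3.461e-07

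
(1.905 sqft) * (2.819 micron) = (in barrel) 3.138e-06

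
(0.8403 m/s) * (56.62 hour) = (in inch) 6.743e+06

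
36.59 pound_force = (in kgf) 16.6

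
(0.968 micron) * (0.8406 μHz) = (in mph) 1.82e-12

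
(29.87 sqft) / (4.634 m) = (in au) 4.003e-12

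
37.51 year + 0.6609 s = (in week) 1956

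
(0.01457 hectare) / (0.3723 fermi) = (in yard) 4.28e+17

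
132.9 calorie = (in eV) 3.471e+21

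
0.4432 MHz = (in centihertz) 4.432e+07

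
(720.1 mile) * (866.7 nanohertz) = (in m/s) 1.004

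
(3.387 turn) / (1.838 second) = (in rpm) 110.6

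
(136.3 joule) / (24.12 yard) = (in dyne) 6.18e+05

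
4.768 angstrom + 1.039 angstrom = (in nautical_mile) 3.136e-13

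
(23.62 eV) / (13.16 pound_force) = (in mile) 4.017e-23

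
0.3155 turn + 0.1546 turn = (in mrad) 2954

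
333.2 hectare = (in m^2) 3.332e+06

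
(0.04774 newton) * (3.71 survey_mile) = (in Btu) 0.2702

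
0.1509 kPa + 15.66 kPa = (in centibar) 15.81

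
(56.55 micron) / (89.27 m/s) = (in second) 6.335e-07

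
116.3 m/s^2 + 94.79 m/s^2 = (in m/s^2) 211.1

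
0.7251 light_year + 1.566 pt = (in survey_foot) 2.251e+16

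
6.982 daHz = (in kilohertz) 0.06982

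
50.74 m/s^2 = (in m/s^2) 50.74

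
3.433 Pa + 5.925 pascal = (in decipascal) 93.58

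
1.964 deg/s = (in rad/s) 0.03428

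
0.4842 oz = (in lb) 0.03026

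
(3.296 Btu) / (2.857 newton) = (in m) 1217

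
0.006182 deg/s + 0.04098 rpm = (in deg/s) 0.2521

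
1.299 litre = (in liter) 1.299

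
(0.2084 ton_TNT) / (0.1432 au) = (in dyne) 4070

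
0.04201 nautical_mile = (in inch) 3063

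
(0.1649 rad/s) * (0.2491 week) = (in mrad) 2.484e+07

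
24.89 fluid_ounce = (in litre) 0.7361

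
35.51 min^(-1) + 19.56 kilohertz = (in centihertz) 1.956e+06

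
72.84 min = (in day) 0.05058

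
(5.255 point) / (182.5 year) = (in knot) 6.261e-13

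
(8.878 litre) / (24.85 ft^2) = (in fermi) 3.846e+12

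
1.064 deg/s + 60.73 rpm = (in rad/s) 6.378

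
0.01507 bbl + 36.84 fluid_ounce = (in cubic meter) 0.003485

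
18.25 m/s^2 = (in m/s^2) 18.25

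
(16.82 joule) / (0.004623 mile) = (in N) 2.261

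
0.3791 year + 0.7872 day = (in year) 0.3813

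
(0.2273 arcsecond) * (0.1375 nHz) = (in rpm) 1.447e-15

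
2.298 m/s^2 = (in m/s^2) 2.298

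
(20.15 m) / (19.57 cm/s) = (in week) 0.0001702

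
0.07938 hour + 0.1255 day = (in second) 1.113e+04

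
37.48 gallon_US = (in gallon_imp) 31.21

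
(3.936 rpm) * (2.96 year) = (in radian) 3.848e+07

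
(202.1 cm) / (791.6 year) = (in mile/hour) 1.811e-10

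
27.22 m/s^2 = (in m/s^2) 27.22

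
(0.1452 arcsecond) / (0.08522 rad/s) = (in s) 8.26e-06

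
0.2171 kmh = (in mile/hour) 0.1349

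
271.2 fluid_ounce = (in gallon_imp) 1.764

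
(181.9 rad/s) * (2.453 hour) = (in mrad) 1.606e+09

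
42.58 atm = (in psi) 625.8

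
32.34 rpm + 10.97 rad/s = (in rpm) 137.1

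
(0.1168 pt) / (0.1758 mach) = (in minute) 1.147e-08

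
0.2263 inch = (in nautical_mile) 3.104e-06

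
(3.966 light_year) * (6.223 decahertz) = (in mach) 6.857e+15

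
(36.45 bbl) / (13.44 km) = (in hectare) 4.312e-08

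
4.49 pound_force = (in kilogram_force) 2.037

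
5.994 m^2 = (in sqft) 64.52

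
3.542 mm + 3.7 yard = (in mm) 3387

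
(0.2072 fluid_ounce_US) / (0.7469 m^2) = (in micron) 8.204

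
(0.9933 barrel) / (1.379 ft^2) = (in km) 0.001233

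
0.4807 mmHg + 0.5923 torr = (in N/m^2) 143.1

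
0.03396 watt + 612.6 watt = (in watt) 612.6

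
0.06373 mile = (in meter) 102.6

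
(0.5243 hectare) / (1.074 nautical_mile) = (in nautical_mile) 0.001423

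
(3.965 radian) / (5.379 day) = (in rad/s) 8.532e-06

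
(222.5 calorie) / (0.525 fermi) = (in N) 1.773e+18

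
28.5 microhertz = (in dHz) 0.000285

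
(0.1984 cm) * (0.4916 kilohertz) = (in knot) 1.896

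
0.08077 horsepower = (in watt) 60.23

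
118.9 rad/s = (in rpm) 1135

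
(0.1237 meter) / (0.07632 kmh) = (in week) 9.648e-06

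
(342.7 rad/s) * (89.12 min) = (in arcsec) 3.78e+11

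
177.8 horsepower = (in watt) 1.326e+05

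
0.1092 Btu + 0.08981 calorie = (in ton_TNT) 2.763e-08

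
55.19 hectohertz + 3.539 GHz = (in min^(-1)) 2.123e+11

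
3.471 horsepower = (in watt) 2588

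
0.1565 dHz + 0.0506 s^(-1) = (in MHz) 6.625e-08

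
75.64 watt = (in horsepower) 0.1014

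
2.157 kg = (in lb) 4.755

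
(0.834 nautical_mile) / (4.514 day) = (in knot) 0.007698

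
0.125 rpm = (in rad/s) 0.01309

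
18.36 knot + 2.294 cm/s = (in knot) 18.4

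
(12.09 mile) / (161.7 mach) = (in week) 5.843e-07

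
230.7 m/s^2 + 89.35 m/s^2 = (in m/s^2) 320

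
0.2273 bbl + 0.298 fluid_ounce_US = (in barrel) 0.2274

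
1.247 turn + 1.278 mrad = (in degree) 449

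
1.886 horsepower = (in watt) 1406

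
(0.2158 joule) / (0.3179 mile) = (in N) 0.0004218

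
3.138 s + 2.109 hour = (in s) 7596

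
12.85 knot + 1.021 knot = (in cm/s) 713.6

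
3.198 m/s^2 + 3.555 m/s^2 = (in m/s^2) 6.753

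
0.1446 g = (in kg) 0.0001446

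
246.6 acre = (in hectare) 99.8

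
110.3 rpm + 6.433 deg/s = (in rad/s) 11.66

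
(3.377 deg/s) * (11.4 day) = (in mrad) 5.805e+07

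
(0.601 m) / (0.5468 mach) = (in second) 0.003228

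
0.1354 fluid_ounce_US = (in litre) 0.004004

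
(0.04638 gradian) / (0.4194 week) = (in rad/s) 2.872e-09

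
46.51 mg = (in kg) 4.651e-05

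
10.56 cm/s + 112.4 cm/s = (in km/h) 4.427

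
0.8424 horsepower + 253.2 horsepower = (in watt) 1.894e+05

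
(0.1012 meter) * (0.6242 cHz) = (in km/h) 0.002274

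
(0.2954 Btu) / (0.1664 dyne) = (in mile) 1.164e+05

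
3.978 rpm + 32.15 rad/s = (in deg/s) 1866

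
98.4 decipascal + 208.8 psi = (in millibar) 1.44e+04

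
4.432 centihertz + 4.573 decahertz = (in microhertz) 4.577e+07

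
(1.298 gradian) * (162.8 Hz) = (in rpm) 31.7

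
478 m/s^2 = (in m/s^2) 478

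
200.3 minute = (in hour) 3.338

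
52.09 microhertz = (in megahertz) 5.209e-11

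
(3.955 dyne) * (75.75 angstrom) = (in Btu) 2.84e-16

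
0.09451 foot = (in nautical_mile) 1.555e-05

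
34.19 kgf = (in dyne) 3.353e+07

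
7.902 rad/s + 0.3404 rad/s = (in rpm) 78.71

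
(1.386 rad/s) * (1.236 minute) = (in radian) 102.8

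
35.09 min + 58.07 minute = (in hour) 1.553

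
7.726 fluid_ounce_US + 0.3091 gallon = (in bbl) 0.008797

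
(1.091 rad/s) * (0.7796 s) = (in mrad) 850.5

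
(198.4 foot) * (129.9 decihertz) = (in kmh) 2828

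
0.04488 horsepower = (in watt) 33.47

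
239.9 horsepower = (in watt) 1.789e+05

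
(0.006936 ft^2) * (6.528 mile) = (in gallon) 1788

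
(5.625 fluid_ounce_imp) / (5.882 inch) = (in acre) 2.643e-07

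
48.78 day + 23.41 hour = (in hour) 1194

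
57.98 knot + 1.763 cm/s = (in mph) 66.76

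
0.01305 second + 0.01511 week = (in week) 0.01511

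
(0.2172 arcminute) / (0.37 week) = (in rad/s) 2.823e-10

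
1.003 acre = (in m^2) 4059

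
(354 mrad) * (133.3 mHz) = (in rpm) 0.4506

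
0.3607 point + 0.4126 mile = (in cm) 6.64e+04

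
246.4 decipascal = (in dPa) 246.4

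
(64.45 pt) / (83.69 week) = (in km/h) 1.617e-09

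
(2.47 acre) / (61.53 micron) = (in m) 1.625e+08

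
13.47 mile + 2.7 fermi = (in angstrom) 2.168e+14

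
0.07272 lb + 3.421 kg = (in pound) 7.615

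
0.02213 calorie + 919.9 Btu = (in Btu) 919.9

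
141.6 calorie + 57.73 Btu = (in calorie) 1.47e+04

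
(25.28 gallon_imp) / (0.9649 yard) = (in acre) 3.219e-05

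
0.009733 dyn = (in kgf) 9.925e-09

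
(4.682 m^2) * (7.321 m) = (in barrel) 215.6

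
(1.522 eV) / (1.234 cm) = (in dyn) 1.976e-12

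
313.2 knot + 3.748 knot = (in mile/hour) 364.7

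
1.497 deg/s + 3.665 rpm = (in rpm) 3.915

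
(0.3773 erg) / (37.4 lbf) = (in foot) 7.441e-10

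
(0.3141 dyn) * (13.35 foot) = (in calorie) 3.055e-06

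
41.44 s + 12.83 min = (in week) 0.001341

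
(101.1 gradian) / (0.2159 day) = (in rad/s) 8.513e-05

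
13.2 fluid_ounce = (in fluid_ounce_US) 13.2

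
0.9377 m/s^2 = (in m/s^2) 0.9377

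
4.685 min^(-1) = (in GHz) 7.808e-11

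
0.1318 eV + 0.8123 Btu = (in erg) 8.57e+09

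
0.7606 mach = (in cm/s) 2.59e+04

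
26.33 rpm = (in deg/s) 158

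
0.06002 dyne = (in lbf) 1.349e-07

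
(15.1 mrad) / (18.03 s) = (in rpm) 0.007997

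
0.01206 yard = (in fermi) 1.103e+13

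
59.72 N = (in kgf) 6.09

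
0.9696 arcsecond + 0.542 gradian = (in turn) 0.001356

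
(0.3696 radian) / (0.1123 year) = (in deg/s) 5.98e-06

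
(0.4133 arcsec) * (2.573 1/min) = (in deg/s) 4.923e-06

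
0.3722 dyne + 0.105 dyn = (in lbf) 1.073e-06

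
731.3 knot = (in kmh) 1354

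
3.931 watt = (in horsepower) 0.005272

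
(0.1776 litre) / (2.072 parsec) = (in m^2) 2.778e-21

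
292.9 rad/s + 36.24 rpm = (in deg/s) 1.7e+04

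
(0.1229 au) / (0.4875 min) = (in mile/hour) 1.406e+09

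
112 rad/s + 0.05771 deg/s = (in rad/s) 112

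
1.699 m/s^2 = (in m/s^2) 1.699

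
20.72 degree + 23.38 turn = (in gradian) 9375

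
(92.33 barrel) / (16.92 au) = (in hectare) 5.799e-16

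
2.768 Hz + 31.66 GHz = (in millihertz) 3.166e+13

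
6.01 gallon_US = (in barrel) 0.1431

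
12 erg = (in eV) 7.49e+12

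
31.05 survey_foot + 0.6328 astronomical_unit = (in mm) 9.467e+13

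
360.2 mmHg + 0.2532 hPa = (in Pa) 4.805e+04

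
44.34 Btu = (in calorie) 1.118e+04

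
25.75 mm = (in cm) 2.575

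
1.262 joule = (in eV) 7.877e+18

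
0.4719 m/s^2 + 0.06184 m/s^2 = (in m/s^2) 0.5337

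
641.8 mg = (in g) 0.6418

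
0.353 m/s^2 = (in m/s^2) 0.353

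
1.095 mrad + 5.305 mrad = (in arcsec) 1320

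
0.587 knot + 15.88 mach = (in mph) 1.21e+04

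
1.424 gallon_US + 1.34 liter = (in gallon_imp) 1.48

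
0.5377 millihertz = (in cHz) 0.05377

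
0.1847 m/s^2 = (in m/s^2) 0.1847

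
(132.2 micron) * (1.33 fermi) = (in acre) 4.345e-23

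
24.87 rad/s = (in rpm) 237.5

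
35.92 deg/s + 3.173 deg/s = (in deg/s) 39.09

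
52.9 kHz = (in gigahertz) 5.29e-05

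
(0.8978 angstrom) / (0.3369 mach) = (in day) 9.058e-18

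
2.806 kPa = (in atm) 0.02769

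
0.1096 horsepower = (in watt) 81.73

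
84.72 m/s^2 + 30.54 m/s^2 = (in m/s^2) 115.3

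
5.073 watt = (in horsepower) 0.006803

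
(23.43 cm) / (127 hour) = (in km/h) 1.845e-06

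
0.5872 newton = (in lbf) 0.132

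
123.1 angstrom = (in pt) 3.489e-05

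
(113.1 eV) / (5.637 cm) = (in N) 3.215e-16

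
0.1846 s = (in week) 3.052e-07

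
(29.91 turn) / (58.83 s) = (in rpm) 30.5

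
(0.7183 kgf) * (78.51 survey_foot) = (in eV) 1.052e+21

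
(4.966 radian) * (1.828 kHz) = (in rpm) 8.669e+04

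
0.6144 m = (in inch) 24.19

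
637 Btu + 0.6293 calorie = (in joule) 6.721e+05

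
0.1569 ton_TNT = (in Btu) 6.222e+05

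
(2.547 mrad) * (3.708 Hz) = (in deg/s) 0.5411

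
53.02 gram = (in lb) 0.1169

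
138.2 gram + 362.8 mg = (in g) 138.6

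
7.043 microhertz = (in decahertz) 7.043e-07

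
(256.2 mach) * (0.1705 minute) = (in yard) 9.76e+05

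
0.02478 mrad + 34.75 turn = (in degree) 1.251e+04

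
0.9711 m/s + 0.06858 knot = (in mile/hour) 2.251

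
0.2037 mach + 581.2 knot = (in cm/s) 3.684e+04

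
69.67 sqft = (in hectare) 0.0006473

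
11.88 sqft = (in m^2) 1.104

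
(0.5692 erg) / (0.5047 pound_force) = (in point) 7.187e-05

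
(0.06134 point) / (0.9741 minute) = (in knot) 7.197e-07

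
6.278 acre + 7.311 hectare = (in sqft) 1.06e+06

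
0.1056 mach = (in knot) 69.89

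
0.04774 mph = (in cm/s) 2.134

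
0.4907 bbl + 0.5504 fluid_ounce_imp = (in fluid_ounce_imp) 2746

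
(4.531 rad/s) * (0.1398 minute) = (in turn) 6.049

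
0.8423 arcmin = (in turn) 3.9e-05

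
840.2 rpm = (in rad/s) 87.99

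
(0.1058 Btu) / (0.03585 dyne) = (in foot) 1.022e+09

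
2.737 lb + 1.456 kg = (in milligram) 2.697e+06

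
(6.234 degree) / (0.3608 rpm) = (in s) 2.88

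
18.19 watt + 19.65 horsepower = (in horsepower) 19.67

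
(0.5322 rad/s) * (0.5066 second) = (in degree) 15.45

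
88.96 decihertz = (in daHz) 0.8896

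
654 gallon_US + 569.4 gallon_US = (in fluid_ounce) 1.566e+05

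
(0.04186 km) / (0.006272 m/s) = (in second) 6674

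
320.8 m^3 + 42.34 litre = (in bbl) 2018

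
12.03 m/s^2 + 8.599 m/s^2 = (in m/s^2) 20.63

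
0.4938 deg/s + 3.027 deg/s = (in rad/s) 0.06145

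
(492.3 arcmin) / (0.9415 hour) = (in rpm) 0.0004035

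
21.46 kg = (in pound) 47.31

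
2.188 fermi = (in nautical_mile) 1.181e-18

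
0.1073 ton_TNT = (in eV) 2.802e+27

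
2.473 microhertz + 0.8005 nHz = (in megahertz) 2.474e-12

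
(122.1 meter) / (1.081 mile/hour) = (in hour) 0.07018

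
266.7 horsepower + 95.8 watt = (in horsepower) 266.8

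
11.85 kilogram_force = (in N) 116.2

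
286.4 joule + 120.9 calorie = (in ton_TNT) 1.894e-07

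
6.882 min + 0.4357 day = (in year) 0.001207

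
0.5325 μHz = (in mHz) 0.0005325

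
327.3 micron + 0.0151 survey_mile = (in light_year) 2.569e-15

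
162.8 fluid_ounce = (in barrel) 0.03028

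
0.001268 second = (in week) 2.097e-09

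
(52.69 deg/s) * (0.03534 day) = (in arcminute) 9.653e+06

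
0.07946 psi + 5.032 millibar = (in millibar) 10.51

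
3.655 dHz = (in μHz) 3.655e+05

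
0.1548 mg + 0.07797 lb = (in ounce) 1.248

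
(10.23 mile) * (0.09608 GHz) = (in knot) 3.075e+12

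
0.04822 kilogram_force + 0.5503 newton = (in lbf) 0.23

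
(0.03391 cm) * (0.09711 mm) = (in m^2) 3.293e-08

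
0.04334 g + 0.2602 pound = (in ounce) 4.165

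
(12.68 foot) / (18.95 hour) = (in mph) 0.0001267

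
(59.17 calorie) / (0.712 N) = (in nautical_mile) 0.1877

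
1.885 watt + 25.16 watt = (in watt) 27.05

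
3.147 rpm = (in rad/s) 0.3296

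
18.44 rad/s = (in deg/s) 1057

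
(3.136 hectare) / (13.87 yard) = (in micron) 2.473e+09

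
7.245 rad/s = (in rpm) 69.18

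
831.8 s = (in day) 0.009627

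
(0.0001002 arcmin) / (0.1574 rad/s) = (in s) 1.852e-07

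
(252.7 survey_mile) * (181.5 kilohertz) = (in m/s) 7.381e+10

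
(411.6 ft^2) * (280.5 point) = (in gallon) 999.6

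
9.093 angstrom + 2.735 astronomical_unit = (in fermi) 4.092e+26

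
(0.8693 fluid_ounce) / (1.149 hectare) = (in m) 2.237e-09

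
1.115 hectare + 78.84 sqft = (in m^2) 1.116e+04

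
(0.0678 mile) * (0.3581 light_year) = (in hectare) 3.697e+13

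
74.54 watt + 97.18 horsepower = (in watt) 7.254e+04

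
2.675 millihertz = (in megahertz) 2.675e-09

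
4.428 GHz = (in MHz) 4428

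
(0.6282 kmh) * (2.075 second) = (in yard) 0.396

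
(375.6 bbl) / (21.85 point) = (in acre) 1.914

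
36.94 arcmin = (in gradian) 0.6841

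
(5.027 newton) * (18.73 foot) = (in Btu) 0.0272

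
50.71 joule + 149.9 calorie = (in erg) 6.779e+09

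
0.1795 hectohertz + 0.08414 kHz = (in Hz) 102.1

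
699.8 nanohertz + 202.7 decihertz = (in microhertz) 2.027e+07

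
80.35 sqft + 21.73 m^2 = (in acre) 0.007214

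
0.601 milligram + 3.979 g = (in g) 3.98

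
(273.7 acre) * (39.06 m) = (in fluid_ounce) 1.463e+12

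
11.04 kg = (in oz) 389.4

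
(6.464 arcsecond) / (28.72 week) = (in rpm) 1.723e-11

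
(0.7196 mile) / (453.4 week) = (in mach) 1.24e-08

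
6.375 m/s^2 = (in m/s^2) 6.375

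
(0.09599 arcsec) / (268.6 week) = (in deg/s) 1.641e-13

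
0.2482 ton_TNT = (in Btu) 9.843e+05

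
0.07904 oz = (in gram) 2.241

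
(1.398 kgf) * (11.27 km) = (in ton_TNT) 3.693e-05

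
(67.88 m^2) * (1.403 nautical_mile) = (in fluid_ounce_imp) 6.208e+09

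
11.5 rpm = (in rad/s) 1.204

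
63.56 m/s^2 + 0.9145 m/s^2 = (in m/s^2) 64.47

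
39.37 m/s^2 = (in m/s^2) 39.37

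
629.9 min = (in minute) 629.9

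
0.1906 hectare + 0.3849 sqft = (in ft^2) 2.052e+04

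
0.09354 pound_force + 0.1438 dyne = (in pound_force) 0.09354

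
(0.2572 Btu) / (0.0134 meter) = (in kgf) 2065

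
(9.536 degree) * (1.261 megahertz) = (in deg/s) 1.202e+07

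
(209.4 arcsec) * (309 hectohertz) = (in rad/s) 31.37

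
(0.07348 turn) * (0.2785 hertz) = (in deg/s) 7.367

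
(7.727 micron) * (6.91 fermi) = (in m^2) 5.339e-20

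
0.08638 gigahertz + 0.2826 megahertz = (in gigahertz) 0.08666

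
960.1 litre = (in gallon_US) 253.6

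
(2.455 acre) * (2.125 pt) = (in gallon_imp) 1638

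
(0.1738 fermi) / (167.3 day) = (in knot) 2.337e-23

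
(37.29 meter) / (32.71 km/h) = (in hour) 0.00114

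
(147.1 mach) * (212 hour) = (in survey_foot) 1.254e+11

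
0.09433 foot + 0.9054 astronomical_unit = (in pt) 3.839e+14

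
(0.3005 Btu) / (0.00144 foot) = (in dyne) 7.223e+10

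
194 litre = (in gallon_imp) 42.67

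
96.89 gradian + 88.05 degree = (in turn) 0.4868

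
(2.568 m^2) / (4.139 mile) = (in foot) 0.001265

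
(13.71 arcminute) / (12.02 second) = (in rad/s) 0.0003318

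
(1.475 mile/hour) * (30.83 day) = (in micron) 1.756e+12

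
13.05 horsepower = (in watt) 9731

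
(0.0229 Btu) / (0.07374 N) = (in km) 0.3276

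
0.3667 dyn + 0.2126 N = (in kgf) 0.02168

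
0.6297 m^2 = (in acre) 0.0001556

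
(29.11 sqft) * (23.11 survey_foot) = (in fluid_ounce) 6.441e+05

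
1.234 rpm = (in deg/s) 7.404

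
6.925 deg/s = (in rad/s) 0.1209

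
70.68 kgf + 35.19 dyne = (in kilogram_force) 70.68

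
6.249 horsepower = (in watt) 4660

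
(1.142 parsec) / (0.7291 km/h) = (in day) 2.014e+12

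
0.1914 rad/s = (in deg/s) 10.97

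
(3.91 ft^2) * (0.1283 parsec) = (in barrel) 9.045e+15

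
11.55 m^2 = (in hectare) 0.001155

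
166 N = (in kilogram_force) 16.93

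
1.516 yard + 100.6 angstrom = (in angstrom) 1.386e+10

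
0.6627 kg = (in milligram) 6.627e+05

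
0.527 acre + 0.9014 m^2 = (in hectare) 0.2134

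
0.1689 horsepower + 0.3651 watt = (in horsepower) 0.1694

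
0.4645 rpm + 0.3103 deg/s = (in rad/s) 0.05406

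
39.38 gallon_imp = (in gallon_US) 47.29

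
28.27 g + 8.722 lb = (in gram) 3985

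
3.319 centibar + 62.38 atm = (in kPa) 6324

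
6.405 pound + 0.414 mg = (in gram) 2905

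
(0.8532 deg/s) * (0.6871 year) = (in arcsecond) 6.655e+10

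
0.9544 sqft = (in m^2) 0.08867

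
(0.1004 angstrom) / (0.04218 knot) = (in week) 7.65e-16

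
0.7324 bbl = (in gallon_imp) 25.61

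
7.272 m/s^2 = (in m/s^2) 7.272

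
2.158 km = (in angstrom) 2.158e+13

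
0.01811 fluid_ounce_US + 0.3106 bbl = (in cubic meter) 0.04938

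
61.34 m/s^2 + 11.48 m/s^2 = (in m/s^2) 72.82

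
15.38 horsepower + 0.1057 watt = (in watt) 1.147e+04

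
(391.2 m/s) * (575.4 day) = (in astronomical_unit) 0.13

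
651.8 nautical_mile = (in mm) 1.207e+09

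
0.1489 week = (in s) 9.005e+04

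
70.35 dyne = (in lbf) 0.0001582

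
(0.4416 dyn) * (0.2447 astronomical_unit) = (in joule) 1.617e+05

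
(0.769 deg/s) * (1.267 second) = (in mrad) 17.01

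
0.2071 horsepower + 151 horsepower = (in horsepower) 151.2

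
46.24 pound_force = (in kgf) 20.97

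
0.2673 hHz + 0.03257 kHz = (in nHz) 5.93e+10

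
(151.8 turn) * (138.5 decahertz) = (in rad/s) 1.321e+06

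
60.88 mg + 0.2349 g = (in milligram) 295.8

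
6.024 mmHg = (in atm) 0.007926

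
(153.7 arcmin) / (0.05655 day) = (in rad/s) 9.151e-06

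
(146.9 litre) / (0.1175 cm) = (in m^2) 125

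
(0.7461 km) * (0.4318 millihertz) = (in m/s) 0.3222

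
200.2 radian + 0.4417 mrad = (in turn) 31.86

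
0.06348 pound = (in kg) 0.02879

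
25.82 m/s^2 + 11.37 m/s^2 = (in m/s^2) 37.19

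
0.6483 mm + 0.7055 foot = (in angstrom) 2.157e+09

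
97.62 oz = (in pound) 6.101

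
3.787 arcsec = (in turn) 2.922e-06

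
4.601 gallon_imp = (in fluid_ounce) 707.3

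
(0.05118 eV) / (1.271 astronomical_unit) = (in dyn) 4.313e-27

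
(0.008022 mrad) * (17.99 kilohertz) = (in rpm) 1.378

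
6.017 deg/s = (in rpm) 1.003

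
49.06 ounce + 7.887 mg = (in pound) 3.066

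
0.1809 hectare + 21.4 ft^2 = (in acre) 0.4475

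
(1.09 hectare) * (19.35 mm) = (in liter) 2.109e+05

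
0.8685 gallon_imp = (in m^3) 0.003948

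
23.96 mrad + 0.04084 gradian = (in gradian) 1.566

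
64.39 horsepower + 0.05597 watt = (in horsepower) 64.39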